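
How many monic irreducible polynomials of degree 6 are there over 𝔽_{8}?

The number of monic irreducibles of degree 6 over GF(8) is (1/6)·Σ_{d∣6} μ(6/d) 8^d.
Divisors of 6: 1, 2, 3, 6; μ(6/d) for each: 1, -1, -1, 1.
Σ = 8^1 − 8^2 − 8^3 + 8^6 = 261576.
N = 261576/6 = 43596.

43596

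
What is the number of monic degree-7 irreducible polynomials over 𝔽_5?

By the necklace-counting formula, N_5(7) = (1/7) Σ_{d|7} μ(7/d)·5^d.
Divisors of 7: 1, 7; μ(7/d) for each: -1, 1.
Σ = − 5^1 + 5^7 = 78120.
N = 78120/7 = 11160.

11160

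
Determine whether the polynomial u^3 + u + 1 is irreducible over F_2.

Write h(u) = u^3 + u + 1.
Check for roots in F_2: h(0) = 1; h(1) = 1.
No roots. A degree-3 polynomial over a field with no linear factor is irreducible.

Yes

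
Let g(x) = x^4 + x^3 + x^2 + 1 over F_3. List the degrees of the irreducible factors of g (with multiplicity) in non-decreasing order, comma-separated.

4

Roots in F_3: g(0) = 1; g(1) = 1; g(2) = 2.
Complete factorization: g(x) = (x^4 + x^3 + x^2 + 1).
Factor degrees with multiplicity: 4 = 4.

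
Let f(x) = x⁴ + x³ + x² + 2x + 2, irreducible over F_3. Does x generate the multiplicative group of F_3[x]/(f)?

Yes

|GF(3^4)^×| = 3^4 − 1 = 80. Prime factorization: 80 = 2^4·5.
f is primitive ⇔ x has order 80 in GF(3)[x]/(f), i.e. x^(80/q) ≠ 1 for each prime q | 80.
x^(40) mod f = 2.
x^(16) mod f = 2x³ + 1.
None equal 1, so x has full order 80; f is primitive.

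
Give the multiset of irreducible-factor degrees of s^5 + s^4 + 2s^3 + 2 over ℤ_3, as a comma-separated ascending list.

1, 1, 1, 2

Write h(s) = s^5 + s^4 + 2s^3 + 2.
Roots in ℤ_3: h(0) = 2; h(1) = 0 → root; h(2) = 0 → root.
Linear factors from roots: (s + 2), (s + 1).
Complete factorization: h(s) = (s + 1)·(s + 2)^2·(s^2 + 2s + 2).
Factor degrees with multiplicity: 1 + 1 + 1 + 2 = 5.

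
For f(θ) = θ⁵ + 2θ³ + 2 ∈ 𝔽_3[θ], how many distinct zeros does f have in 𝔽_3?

Evaluate at each of the 3 elements of 𝔽_3:
f(0) = 2; f(1) = 2; f(2) = 2.
No element is a root.

0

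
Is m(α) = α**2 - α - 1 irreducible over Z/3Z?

Check for roots in Z/3Z: m(0) = 2; m(1) = 2; m(2) = 1.
No roots. A degree-2 polynomial over a field with no linear factor is irreducible.

Yes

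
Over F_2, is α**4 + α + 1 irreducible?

Yes

Write f(α) = α**4 + α + 1.
Check for roots in F_2: f(0) = 1; f(1) = 1.
No roots, so no linear factors.
Monic irreducibles of degree 2 over GF(2): α**2 + α + 1.
None of them divide f (all give nonzero remainder).
No irreducible factor of degree ≤ 2 exists, so f is irreducible over GF(2).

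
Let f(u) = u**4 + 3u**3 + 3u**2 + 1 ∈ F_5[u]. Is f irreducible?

Check for roots in F_5: f(0) = 1; f(1) = 3; f(2) = 3; f(3) = 0 → root; f(4) = 2.
f(3) = 0, so (u − 3) divides f(u); f is reducible.

No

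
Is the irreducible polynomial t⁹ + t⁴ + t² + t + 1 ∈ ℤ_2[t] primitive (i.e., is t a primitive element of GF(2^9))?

No

Write f(t) = t⁹ + t⁴ + t² + t + 1.
|GF(2^9)^×| = 2^9 − 1 = 511. Prime factorization: 511 = 7·73.
f is primitive ⇔ t has order 511 in GF(2)[t]/(f), i.e. t^(511/q) ≠ 1 for each prime q | 511.
t^(73) mod f = 1
t^(7) mod f = t⁷.
Since t^(73) = 1, the order of t divides 73 < 511; not primitive.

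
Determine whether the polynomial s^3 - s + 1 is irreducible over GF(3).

Yes

Write m(s) = s^3 - s + 1.
Check for roots in GF(3): m(0) = 1; m(1) = 1; m(2) = 1.
No roots. A degree-3 polynomial over a field with no linear factor is irreducible.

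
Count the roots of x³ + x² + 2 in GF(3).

Write h(x) = x³ + x² + 2.
Evaluate at each of the 3 elements of GF(3):
h(0) = 2; h(1) = 1; h(2) = 2.
No element is a root.

0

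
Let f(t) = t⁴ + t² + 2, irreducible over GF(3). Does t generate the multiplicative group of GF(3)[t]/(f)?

|GF(3^4)^×| = 3^4 − 1 = 80. Prime factorization: 80 = 2^4·5.
f is primitive ⇔ t has order 80 in GF(3)[t]/(f), i.e. t^(80/q) ≠ 1 for each prime q | 80.
t^(40) mod f = 2.
t^(16) mod f = 1
Since t^(16) = 1, the order of t divides 16 < 80; not primitive.

No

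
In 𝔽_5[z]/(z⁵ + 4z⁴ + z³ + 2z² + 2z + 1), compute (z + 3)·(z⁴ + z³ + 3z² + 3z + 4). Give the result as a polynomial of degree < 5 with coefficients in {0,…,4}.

z + 1

Multiply in 𝔽_5[z]: (z + 3)·(z⁴ + z³ + 3z² + 3z + 4) = z⁵ + 4z⁴ + z³ + 2z² + 3z + 2.
Reduce using z⁵ ≡ z⁴ + 4z³ + 3z² + 3z + 4 (mod z⁵ + 4z⁴ + z³ + 2z² + 2z + 1).
Reduced: z + 1.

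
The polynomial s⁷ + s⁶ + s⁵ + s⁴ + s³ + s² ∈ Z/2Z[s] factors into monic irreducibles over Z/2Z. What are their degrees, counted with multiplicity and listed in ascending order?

Write g(s) = s⁷ + s⁶ + s⁵ + s⁴ + s³ + s².
Roots in Z/2Z: g(0) = 0 → root; g(1) = 0 → root.
Linear factors from roots: (s), (s + 1).
Complete factorization: g(s) = (s + 1)·(s)^2·(s² + s + 1)^2.
Factor degrees with multiplicity: 1 + 1 + 1 + 2 + 2 = 7.

1, 1, 1, 2, 2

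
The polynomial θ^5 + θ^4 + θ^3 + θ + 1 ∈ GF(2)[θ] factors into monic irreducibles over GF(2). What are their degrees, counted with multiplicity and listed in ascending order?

5

Write f(θ) = θ^5 + θ^4 + θ^3 + θ + 1.
Roots in GF(2): f(0) = 1; f(1) = 1.
Complete factorization: f(θ) = (θ^5 + θ^4 + θ^3 + θ + 1).
Factor degrees with multiplicity: 5 = 5.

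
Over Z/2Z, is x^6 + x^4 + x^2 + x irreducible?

Write h(x) = x^6 + x^4 + x^2 + x.
Check for roots in Z/2Z: h(0) = 0 → root; h(1) = 0 → root.
h(0) = 0, so (x) divides h(x); h is reducible.

No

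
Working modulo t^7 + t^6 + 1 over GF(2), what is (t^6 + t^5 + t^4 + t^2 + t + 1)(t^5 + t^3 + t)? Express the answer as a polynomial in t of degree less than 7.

t^5 + t^2

Multiply in GF(2)[t]: (t^6 + t^5 + t^4 + t^2 + t + 1)·(t^5 + t^3 + t) = t^11 + t^10 + t^8 + t^7 + t^5 + t^4 + t^2 + t.
Reduce using t^7 ≡ t^6 + 1 (mod t^7 + t^6 + 1).
Reduced: t^5 + t^2.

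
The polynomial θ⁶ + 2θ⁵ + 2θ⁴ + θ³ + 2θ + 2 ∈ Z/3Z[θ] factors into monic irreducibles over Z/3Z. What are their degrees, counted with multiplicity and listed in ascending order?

Write g(θ) = θ⁶ + 2θ⁵ + 2θ⁴ + θ³ + 2θ + 2.
Roots in Z/3Z: g(0) = 2; g(1) = 1; g(2) = 0 → root.
Linear factors from roots: (θ + 1).
Complete factorization: g(θ) = (θ + 1)·(θ² + 1)·(θ³ + θ² + 2).
Factor degrees with multiplicity: 1 + 2 + 3 = 6.

1, 2, 3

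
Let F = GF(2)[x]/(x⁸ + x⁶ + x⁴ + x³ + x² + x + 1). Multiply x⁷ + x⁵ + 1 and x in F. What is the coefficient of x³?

1

Multiply in GF(2)[x]: (x⁷ + x⁵ + 1)·(x) = x⁸ + x⁶ + x.
Reduce using x⁸ ≡ x⁶ + x⁴ + x³ + x² + x + 1 (mod x⁸ + x⁶ + x⁴ + x³ + x² + x + 1).
Reduced: x⁴ + x³ + x² + 1.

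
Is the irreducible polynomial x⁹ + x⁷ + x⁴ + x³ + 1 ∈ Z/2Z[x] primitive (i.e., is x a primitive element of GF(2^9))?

No

Write f(x) = x⁹ + x⁷ + x⁴ + x³ + 1.
|GF(2^9)^×| = 2^9 − 1 = 511. Prime factorization: 511 = 7·73.
f is primitive ⇔ x has order 511 in GF(2)[x]/(f), i.e. x^(511/q) ≠ 1 for each prime q | 511.
x^(73) mod f = 1
x^(7) mod f = x⁷.
Since x^(73) = 1, the order of x divides 73 < 511; not primitive.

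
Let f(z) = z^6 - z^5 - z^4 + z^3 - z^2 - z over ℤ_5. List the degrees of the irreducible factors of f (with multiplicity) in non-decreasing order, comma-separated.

Roots in ℤ_5: f(0) = 0 → root; f(1) = 3; f(2) = 3; f(3) = 0 → root; f(4) = 0 → root.
Linear factors from roots: (z), (z + 2), (z + 1).
Complete factorization: f(z) = (z)·(z + 1)·(z + 2)^2·(z^2 - z + 1).
Factor degrees with multiplicity: 1 + 1 + 1 + 1 + 2 = 6.

1, 1, 1, 1, 2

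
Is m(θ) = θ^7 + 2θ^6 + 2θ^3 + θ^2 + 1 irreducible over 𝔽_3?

Check for roots in 𝔽_3: m(0) = 1; m(1) = 1; m(2) = 1.
No roots, so no linear factors.
Monic irreducibles of degree 2 over GF(3): θ^2 + 1, θ^2 + θ + 2, θ^2 + 2θ + 2.
None of them divide m (all give nonzero remainder).
Degree-3 irreducible divisors: test the 8 monic irreducibles of degree 3 over GF(3).
None of them divide m (all give nonzero remainder).
No irreducible factor of degree ≤ 3 exists, so m is irreducible over GF(3).

Yes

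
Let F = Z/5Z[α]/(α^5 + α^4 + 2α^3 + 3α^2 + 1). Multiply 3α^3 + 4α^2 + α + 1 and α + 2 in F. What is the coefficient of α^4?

Multiply in Z/5Z[α]: (3α^3 + 4α^2 + α + 1)·(α + 2) = 3α^4 + 4α^2 + 3α + 2.
Reduced: 3α^4 + 4α^2 + 3α + 2.

3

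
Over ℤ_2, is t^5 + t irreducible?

Write h(t) = t^5 + t.
Check for roots in ℤ_2: h(0) = 0 → root; h(1) = 0 → root.
h(0) = 0, so (t) divides h(t); h is reducible.

No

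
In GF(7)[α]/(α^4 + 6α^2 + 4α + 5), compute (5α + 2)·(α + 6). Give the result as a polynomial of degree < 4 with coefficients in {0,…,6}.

5α^2 + 4α + 5

Multiply in GF(7)[α]: (5α + 2)·(α + 6) = 5α^2 + 4α + 5.
Reduced: 5α^2 + 4α + 5.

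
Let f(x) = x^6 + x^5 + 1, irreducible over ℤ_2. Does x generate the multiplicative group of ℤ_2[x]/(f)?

|GF(2^6)^×| = 2^6 − 1 = 63. Prime factorization: 63 = 3^2·7.
f is primitive ⇔ x has order 63 in GF(2)[x]/(f), i.e. x^(63/q) ≠ 1 for each prime q | 63.
x^(21) mod f = x^5 + x^4 + x^3 + 1.
x^(9) mod f = x^5 + x^3 + x^2 + x + 1.
None equal 1, so x has full order 63; f is primitive.

Yes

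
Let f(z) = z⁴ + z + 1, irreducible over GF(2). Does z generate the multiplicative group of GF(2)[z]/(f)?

Yes

|GF(2^4)^×| = 2^4 − 1 = 15. Prime factorization: 15 = 3·5.
f is primitive ⇔ z has order 15 in GF(2)[z]/(f), i.e. z^(15/q) ≠ 1 for each prime q | 15.
z^(5) mod f = z² + z.
z^(3) mod f = z³.
None equal 1, so z has full order 15; f is primitive.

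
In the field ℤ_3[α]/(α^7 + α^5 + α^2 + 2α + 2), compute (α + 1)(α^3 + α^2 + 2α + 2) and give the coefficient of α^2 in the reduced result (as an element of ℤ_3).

Multiply in ℤ_3[α]: (α + 1)·(α^3 + α^2 + 2α + 2) = α^4 + 2α^3 + α + 2.
Reduced: α^4 + 2α^3 + α + 2.

0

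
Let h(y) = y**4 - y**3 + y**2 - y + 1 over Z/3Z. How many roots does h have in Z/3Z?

Evaluate at each of the 3 elements of Z/3Z:
h(0) = 1; h(1) = 1; h(2) = 2.
No element is a root.

0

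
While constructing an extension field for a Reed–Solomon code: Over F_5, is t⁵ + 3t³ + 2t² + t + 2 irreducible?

Yes

Write P(t) = t⁵ + 3t³ + 2t² + t + 2.
Check for roots in F_5: P(0) = 2; P(1) = 4; P(2) = 3; P(3) = 2; P(4) = 4.
No roots, so no linear factors.
Degree-2 irreducible divisors: test the 10 monic irreducibles of degree 2 over GF(5).
None of them divide P (all give nonzero remainder).
No irreducible factor of degree ≤ 2 exists, so P is irreducible over GF(5).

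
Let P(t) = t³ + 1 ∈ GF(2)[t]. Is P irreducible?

Check for roots in GF(2): P(0) = 1; P(1) = 0 → root.
P(1) = 0, so (t − 1) divides P(t); P is reducible.

No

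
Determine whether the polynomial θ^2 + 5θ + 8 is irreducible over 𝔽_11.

Write m(θ) = θ^2 + 5θ + 8.
Check each element of 𝔽_11 for a root: m(0)=8, m(1)=3, m(2)=0, m(3)=10, m(4)=0, m(5)=3, m(6)=8, m(7)=4, m(8)=2, m(9)=2, m(10)=4.
m(2) = 0, so (θ − 2) divides m(θ); m is reducible.

No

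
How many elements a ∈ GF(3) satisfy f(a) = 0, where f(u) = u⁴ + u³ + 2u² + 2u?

3

Evaluate at each of the 3 elements of GF(3):
f(0) = 0 → root; f(1) = 0 → root; f(2) = 0 → root.
Roots: {0, 1, 2}.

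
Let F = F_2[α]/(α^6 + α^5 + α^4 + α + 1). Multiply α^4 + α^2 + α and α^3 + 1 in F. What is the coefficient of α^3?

Multiply in F_2[α]: (α^4 + α^2 + α)·(α^3 + 1) = α^7 + α^5 + α^2 + α.
Reduce using α^6 ≡ α^5 + α^4 + α + 1 (mod α^6 + α^5 + α^4 + α + 1).
Reduced: α^5 + α^4 + α + 1.

0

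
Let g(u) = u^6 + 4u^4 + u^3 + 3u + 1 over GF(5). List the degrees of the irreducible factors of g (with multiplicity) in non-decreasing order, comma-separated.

1, 1, 1, 1, 2

Roots in GF(5): g(0) = 1; g(1) = 0 → root; g(2) = 3; g(3) = 0 → root; g(4) = 2.
Linear factors from roots: (u + 4), (u + 2).
Complete factorization: g(u) = (u + 4)·(u + 2)^3·(u^2 + 3).
Factor degrees with multiplicity: 1 + 1 + 1 + 1 + 2 = 6.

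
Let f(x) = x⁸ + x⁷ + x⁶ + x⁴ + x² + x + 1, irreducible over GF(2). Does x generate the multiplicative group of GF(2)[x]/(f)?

|GF(2^8)^×| = 2^8 − 1 = 255. Prime factorization: 255 = 3·5·17.
f is primitive ⇔ x has order 255 in GF(2)[x]/(f), i.e. x^(255/q) ≠ 1 for each prime q | 255.
x^(85) mod f = 1
x^(51) mod f = 1
x^(15) mod f = x⁷ + x⁴ + x³ + x² + x.
Since x^(85) = 1, the order of x divides 85 < 255; not primitive.

No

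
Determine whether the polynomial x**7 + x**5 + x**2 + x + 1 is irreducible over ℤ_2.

Write P(x) = x**7 + x**5 + x**2 + x + 1.
Check for roots in ℤ_2: P(0) = 1; P(1) = 1.
No roots, so no linear factors.
Monic irreducibles of degree 2 over GF(2): x**2 + x + 1.
None of them divide P (all give nonzero remainder).
Monic irreducibles of degree 3 over GF(2): x**3 + x + 1, x**3 + x**2 + 1.
None of them divide P (all give nonzero remainder).
No irreducible factor of degree ≤ 3 exists, so P is irreducible over GF(2).

Yes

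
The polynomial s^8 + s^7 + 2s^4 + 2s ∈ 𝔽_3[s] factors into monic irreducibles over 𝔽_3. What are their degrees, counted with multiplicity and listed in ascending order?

Write h(s) = s^8 + s^7 + 2s^4 + 2s.
Roots in 𝔽_3: h(0) = 0 → root; h(1) = 0 → root; h(2) = 0 → root.
Linear factors from roots: (s), (s + 2), (s + 1).
Complete factorization: h(s) = (s)·(s + 1)·(s + 2)·(s^2 + s + 2)·(s^3 + 2s + 2).
Factor degrees with multiplicity: 1 + 1 + 1 + 2 + 3 = 8.

1, 1, 1, 2, 3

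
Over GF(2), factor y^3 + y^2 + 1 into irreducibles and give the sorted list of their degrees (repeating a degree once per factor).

Write f(y) = y^3 + y^2 + 1.
Roots in GF(2): f(0) = 1; f(1) = 1.
Complete factorization: f(y) = (y^3 + y^2 + 1).
Factor degrees with multiplicity: 3 = 3.

3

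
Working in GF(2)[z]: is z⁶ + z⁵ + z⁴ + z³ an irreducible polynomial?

No

Write h(z) = z⁶ + z⁵ + z⁴ + z³.
Check for roots in GF(2): h(0) = 0 → root; h(1) = 0 → root.
h(0) = 0, so (z) divides h(z); h is reducible.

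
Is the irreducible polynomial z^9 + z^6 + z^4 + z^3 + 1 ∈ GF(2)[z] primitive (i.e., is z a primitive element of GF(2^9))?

Write f(z) = z^9 + z^6 + z^4 + z^3 + 1.
|GF(2^9)^×| = 2^9 − 1 = 511. Prime factorization: 511 = 7·73.
f is primitive ⇔ z has order 511 in GF(2)[z]/(f), i.e. z^(511/q) ≠ 1 for each prime q | 511.
z^(73) mod f = z^6 + z^3 + z^2 + 1.
z^(7) mod f = z^7.
None equal 1, so z has full order 511; f is primitive.

Yes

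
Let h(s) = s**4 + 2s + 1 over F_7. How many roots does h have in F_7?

2

Evaluate at each of the 7 elements of F_7:
h(0) = 1; h(1) = 4; h(2) = 0 → root; h(3) = 4; h(4) = 6; h(5) = 6; h(6) = 0 → root.
Roots: {2, 6}.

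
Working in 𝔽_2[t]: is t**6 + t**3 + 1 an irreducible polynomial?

Yes

Write m(t) = t**6 + t**3 + 1.
Check for roots in 𝔽_2: m(0) = 1; m(1) = 1.
No roots, so no linear factors.
Monic irreducibles of degree 2 over GF(2): t**2 + t + 1.
None of them divide m (all give nonzero remainder).
Monic irreducibles of degree 3 over GF(2): t**3 + t + 1, t**3 + t**2 + 1.
None of them divide m (all give nonzero remainder).
No irreducible factor of degree ≤ 3 exists, so m is irreducible over GF(2).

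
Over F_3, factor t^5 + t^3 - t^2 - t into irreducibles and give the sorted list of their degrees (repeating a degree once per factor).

Write f(t) = t^5 + t^3 - t^2 - t.
Roots in F_3: f(0) = 0 → root; f(1) = 0 → root; f(2) = 1.
Linear factors from roots: (t), (t - 1).
Complete factorization: f(t) = (t)·(t - 1)·(t^3 + t^2 - t + 1).
Factor degrees with multiplicity: 1 + 1 + 3 = 5.

1, 1, 3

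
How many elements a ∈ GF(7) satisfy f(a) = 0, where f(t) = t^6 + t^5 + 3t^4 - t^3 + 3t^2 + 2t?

2

Evaluate at each of the 7 elements of GF(7):
f(0) = 0 → root; f(1) = 2; f(2) = 5; f(3) = 3; f(4) = 0 → root; f(5) = 5; f(6) = 5.
Roots: {0, 4}.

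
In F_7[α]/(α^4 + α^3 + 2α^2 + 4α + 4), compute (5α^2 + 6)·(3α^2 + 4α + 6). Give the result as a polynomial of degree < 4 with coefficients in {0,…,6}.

5α^3 + 4α^2 + 6α + 4

Multiply in F_7[α]: (5α^2 + 6)·(3α^2 + 4α + 6) = α^4 + 6α^3 + 6α^2 + 3α + 1.
Reduce using α^4 ≡ 6α^3 + 5α^2 + 3α + 3 (mod α^4 + α^3 + 2α^2 + 4α + 4).
Reduced: 5α^3 + 4α^2 + 6α + 4.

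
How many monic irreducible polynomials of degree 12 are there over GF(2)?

335

The number of monic irreducibles of degree 12 over GF(2) is (1/12)·Σ_{d∣12} μ(12/d) 2^d.
Divisors of 12: 1, 2, 3, 4, 6, 12; μ(12/d) for each: 0, 1, 0, -1, -1, 1.
Σ = 2^2 − 2^4 − 2^6 + 2^12 = 4020.
N = 4020/12 = 335.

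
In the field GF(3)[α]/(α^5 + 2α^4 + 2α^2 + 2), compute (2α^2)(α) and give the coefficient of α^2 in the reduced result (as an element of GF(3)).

Multiply in GF(3)[α]: (2α^2)·(α) = 2α^3.
Reduced: 2α^3.

0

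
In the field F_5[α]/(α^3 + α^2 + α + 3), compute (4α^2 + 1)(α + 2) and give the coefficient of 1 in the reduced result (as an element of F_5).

Multiply in F_5[α]: (4α^2 + 1)·(α + 2) = 4α^3 + 3α^2 + α + 2.
Reduce using α^3 ≡ 4α^2 + 4α + 2 (mod α^3 + α^2 + α + 3).
Reduced: 4α^2 + 2α.

0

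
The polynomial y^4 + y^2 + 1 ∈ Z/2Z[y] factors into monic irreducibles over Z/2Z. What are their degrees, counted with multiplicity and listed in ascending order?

Write g(y) = y^4 + y^2 + 1.
Roots in Z/2Z: g(0) = 1; g(1) = 1.
Complete factorization: g(y) = (y^2 + y + 1)^2.
Factor degrees with multiplicity: 2 + 2 = 4.

2, 2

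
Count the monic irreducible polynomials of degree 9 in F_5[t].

Gauss's count: N_{5}(9) = (1/9) Σ_{d|9} μ(9/d)·5^d.
Divisors of 9: 1, 3, 9; μ(9/d) for each: 0, -1, 1.
Σ = − 5^3 + 5^9 = 1953000.
N = 1953000/9 = 217000.

217000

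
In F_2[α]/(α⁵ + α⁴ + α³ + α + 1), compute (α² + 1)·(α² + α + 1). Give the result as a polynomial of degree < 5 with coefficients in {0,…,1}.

Multiply in F_2[α]: (α² + 1)·(α² + α + 1) = α⁴ + α³ + α + 1.
Reduced: α⁴ + α³ + α + 1.

α^4 + α^3 + α + 1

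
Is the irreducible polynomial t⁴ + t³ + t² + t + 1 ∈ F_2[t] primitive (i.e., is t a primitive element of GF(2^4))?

No

Write f(t) = t⁴ + t³ + t² + t + 1.
|GF(2^4)^×| = 2^4 − 1 = 15. Prime factorization: 15 = 3·5.
f is primitive ⇔ t has order 15 in GF(2)[t]/(f), i.e. t^(15/q) ≠ 1 for each prime q | 15.
t^(5) mod f = 1
t^(3) mod f = t³.
Since t^(5) = 1, the order of t divides 5 < 15; not primitive.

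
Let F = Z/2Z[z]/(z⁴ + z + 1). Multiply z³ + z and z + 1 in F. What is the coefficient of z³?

1

Multiply in Z/2Z[z]: (z³ + z)·(z + 1) = z⁴ + z³ + z² + z.
Reduce using z⁴ ≡ z + 1 (mod z⁴ + z + 1).
Reduced: z³ + z² + 1.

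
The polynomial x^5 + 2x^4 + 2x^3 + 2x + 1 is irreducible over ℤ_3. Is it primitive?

Write f(x) = x^5 + 2x^4 + 2x^3 + 2x + 1.
|GF(3^5)^×| = 3^5 − 1 = 242. Prime factorization: 242 = 2·11^2.
f is primitive ⇔ x has order 242 in GF(3)[x]/(f), i.e. x^(242/q) ≠ 1 for each prime q | 242.
x^(121) mod f = 2.
x^(22) mod f = x^4 + x.
None equal 1, so x has full order 242; f is primitive.

Yes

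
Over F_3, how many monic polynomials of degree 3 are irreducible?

8

The number of monic irreducibles of degree 3 over GF(3) is (1/3)·Σ_{d∣3} μ(3/d) 3^d.
Divisors of 3: 1, 3; μ(3/d) for each: -1, 1.
Σ = − 3^1 + 3^3 = 24.
N = 24/3 = 8.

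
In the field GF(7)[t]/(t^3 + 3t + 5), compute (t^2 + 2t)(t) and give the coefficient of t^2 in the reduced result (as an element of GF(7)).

Multiply in GF(7)[t]: (t^2 + 2t)·(t) = t^3 + 2t^2.
Reduce using t^3 ≡ 4t + 2 (mod t^3 + 3t + 5).
Reduced: 2t^2 + 4t + 2.

2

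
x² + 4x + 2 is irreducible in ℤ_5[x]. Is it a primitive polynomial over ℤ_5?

Write f(x) = x² + 4x + 2.
|GF(5^2)^×| = 5^2 − 1 = 24. Prime factorization: 24 = 2^3·3.
f is primitive ⇔ x has order 24 in GF(5)[x]/(f), i.e. x^(24/q) ≠ 1 for each prime q | 24.
x^(12) mod f = 4.
x^(8) mod f = 2x + 1.
None equal 1, so x has full order 24; f is primitive.

Yes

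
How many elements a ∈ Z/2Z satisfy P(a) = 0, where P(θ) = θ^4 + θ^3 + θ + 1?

Evaluate at each of the 2 elements of Z/2Z:
P(0) = 1; P(1) = 0 → root.
Roots: {1}.

1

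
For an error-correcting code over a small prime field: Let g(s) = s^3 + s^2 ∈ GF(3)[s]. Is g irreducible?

Check for roots in GF(3): g(0) = 0 → root; g(1) = 2; g(2) = 0 → root.
g(0) = 0, so (s) divides g(s); g is reducible.

No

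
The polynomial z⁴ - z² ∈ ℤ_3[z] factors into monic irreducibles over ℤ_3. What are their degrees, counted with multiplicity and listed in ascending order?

1, 1, 1, 1

Write f(z) = z⁴ - z².
Roots in ℤ_3: f(0) = 0 → root; f(1) = 0 → root; f(2) = 0 → root.
Linear factors from roots: (z), (z - 1), (z + 1).
Complete factorization: f(z) = (z + 1)·(z - 1)·(z)^2.
Factor degrees with multiplicity: 1 + 1 + 1 + 1 = 4.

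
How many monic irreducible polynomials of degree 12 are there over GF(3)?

44220

Gauss's count: N_{3}(12) = (1/12) Σ_{d|12} μ(12/d)·3^d.
Divisors of 12: 1, 2, 3, 4, 6, 12; μ(12/d) for each: 0, 1, 0, -1, -1, 1.
Σ = 3^2 − 3^4 − 3^6 + 3^12 = 530640.
N = 530640/12 = 44220.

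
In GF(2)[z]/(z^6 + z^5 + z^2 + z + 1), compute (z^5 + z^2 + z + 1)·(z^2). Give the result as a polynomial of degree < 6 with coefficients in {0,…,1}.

z^5 + z^4 + z^2 + 1

Multiply in GF(2)[z]: (z^5 + z^2 + z + 1)·(z^2) = z^7 + z^4 + z^3 + z^2.
Reduce using z^6 ≡ z^5 + z^2 + z + 1 (mod z^6 + z^5 + z^2 + z + 1).
Reduced: z^5 + z^4 + z^2 + 1.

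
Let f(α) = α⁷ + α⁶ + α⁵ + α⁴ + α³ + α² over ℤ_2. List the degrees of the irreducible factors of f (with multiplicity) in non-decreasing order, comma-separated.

1, 1, 1, 2, 2

Roots in ℤ_2: f(0) = 0 → root; f(1) = 0 → root.
Linear factors from roots: (α), (α + 1).
Complete factorization: f(α) = (α + 1)·(α)^2·(α² + α + 1)^2.
Factor degrees with multiplicity: 1 + 1 + 1 + 2 + 2 = 7.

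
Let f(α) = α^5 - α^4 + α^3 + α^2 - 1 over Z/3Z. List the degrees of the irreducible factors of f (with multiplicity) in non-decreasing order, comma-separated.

1, 2, 2

Roots in Z/3Z: f(0) = 2; f(1) = 1; f(2) = 0 → root.
Linear factors from roots: (α + 1).
Complete factorization: f(α) = (α + 1)·(α^2 + 1)·(α^2 + α - 1).
Factor degrees with multiplicity: 1 + 2 + 2 = 5.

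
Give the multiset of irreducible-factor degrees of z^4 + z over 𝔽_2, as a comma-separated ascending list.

Write h(z) = z^4 + z.
Roots in 𝔽_2: h(0) = 0 → root; h(1) = 0 → root.
Linear factors from roots: (z), (z + 1).
Complete factorization: h(z) = (z)·(z + 1)·(z^2 + z + 1).
Factor degrees with multiplicity: 1 + 1 + 2 = 4.

1, 1, 2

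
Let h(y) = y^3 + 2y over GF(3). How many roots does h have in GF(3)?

3

Evaluate at each of the 3 elements of GF(3):
h(0) = 0 → root; h(1) = 0 → root; h(2) = 0 → root.
Roots: {0, 1, 2}.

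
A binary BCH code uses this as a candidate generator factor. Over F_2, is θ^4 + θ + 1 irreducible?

Write m(θ) = θ^4 + θ + 1.
Check for roots in F_2: m(0) = 1; m(1) = 1.
No roots, so no linear factors.
Monic irreducibles of degree 2 over GF(2): θ^2 + θ + 1.
None of them divide m (all give nonzero remainder).
No irreducible factor of degree ≤ 2 exists, so m is irreducible over GF(2).

Yes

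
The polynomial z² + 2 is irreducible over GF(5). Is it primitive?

Write f(z) = z² + 2.
|GF(5^2)^×| = 5^2 − 1 = 24. Prime factorization: 24 = 2^3·3.
f is primitive ⇔ z has order 24 in GF(5)[z]/(f), i.e. z^(24/q) ≠ 1 for each prime q | 24.
z^(12) mod f = 4.
z^(8) mod f = 1
Since z^(8) = 1, the order of z divides 8 < 24; not primitive.

No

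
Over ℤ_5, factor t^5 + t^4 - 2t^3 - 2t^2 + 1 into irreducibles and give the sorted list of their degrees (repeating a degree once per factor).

1, 1, 1, 2

Write f(t) = t^5 + t^4 - 2t^3 - 2t^2 + 1.
Roots in ℤ_5: f(0) = 1; f(1) = 4; f(2) = 0 → root; f(3) = 3; f(4) = 1.
Linear factors from roots: (t - 2).
Complete factorization: f(t) = (t - 2)^3·(t^2 + 2t - 2).
Factor degrees with multiplicity: 1 + 1 + 1 + 2 = 5.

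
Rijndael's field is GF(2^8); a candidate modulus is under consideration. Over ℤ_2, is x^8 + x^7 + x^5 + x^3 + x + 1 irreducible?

Write P(x) = x^8 + x^7 + x^5 + x^3 + x + 1.
Check for roots in ℤ_2: P(0) = 1; P(1) = 0 → root.
P(1) = 0, so (x − 1) divides P(x); P is reducible.

No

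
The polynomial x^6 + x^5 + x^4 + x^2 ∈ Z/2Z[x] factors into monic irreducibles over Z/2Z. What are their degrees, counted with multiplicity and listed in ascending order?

Write f(x) = x^6 + x^5 + x^4 + x^2.
Roots in Z/2Z: f(0) = 0 → root; f(1) = 0 → root.
Linear factors from roots: (x), (x + 1).
Complete factorization: f(x) = (x + 1)·(x)^2·(x^3 + x + 1).
Factor degrees with multiplicity: 1 + 1 + 1 + 3 = 6.

1, 1, 1, 3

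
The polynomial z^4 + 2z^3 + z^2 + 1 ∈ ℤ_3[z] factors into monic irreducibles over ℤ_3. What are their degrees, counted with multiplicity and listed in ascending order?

4

Write f(z) = z^4 + 2z^3 + z^2 + 1.
Roots in ℤ_3: f(0) = 1; f(1) = 2; f(2) = 1.
Complete factorization: f(z) = (z^4 + 2z^3 + z^2 + 1).
Factor degrees with multiplicity: 4 = 4.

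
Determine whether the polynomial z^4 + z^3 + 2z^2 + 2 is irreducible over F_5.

Yes

Write m(z) = z^4 + z^3 + 2z^2 + 2.
Check for roots in F_5: m(0) = 2; m(1) = 1; m(2) = 4; m(3) = 3; m(4) = 4.
No roots, so no linear factors.
Degree-2 irreducible divisors: test the 10 monic irreducibles of degree 2 over GF(5).
None of them divide m (all give nonzero remainder).
No irreducible factor of degree ≤ 2 exists, so m is irreducible over GF(5).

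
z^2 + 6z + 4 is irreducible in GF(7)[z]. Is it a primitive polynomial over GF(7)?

No

Write f(z) = z^2 + 6z + 4.
|GF(7^2)^×| = 7^2 − 1 = 48. Prime factorization: 48 = 2^4·3.
f is primitive ⇔ z has order 48 in GF(7)[z]/(f), i.e. z^(48/q) ≠ 1 for each prime q | 48.
z^(24) mod f = 1
z^(16) mod f = 2.
Since z^(24) = 1, the order of z divides 24 < 48; not primitive.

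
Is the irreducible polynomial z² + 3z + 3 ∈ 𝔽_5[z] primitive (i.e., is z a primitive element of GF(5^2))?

Write f(z) = z² + 3z + 3.
|GF(5^2)^×| = 5^2 − 1 = 24. Prime factorization: 24 = 2^3·3.
f is primitive ⇔ z has order 24 in GF(5)[z]/(f), i.e. z^(24/q) ≠ 1 for each prime q | 24.
z^(12) mod f = 4.
z^(8) mod f = z + 1.
None equal 1, so z has full order 24; f is primitive.

Yes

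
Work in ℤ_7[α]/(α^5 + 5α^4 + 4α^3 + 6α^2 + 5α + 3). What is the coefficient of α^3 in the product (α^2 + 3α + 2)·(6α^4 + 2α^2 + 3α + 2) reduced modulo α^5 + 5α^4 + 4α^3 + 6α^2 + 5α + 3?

0

Multiply in ℤ_7[α]: (α^2 + 3α + 2)·(6α^4 + 2α^2 + 3α + 2) = 6α^6 + 4α^5 + 2α^3 + α^2 + 5α + 4.
Reduce using α^5 ≡ 2α^4 + 3α^3 + α^2 + 2α + 4 (mod α^5 + 5α^4 + 4α^3 + 6α^2 + 5α + 3).
Reduced: α^4 + α^2 + 5α + 5.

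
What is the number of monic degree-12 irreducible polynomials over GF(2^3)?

x^(8^12) − x is the product of all monic irreducibles of degree dividing 12; Möbius inversion gives N = (1/12) Σ μ(12/d)·8^d.
Divisors of 12: 1, 2, 3, 4, 6, 12; μ(12/d) for each: 0, 1, 0, -1, -1, 1.
Σ = 8^2 − 8^4 − 8^6 + 8^12 = 68719210560.
N = 68719210560/12 = 5726600880.

5726600880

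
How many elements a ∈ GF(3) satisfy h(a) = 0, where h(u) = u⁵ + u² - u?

Evaluate at each of the 3 elements of GF(3):
h(0) = 0 → root; h(1) = 1; h(2) = 1.
Roots: {0}.

1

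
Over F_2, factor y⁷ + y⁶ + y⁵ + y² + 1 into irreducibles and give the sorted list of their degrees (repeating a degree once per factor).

Write f(y) = y⁷ + y⁶ + y⁵ + y² + 1.
Roots in F_2: f(0) = 1; f(1) = 1.
Complete factorization: f(y) = (y⁷ + y⁶ + y⁵ + y² + 1).
Factor degrees with multiplicity: 7 = 7.

7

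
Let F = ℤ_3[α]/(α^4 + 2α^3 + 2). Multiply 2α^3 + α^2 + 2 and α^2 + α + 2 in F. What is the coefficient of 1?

Multiply in ℤ_3[α]: (2α^3 + α^2 + 2)·(α^2 + α + 2) = 2α^5 + 2α^3 + α^2 + 2α + 1.
Reduce using α^4 ≡ α^3 + 1 (mod α^4 + 2α^3 + 2).
Reduced: α^3 + α^2 + α.

0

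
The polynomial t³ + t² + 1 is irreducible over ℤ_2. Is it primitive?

Write f(t) = t³ + t² + 1.
|GF(2^3)^×| = 2^3 − 1 = 7. Prime factorization: 7 = 7.
f is primitive ⇔ t has order 7 in GF(2)[t]/(f), i.e. t^(7/q) ≠ 1 for each prime q | 7.
t^(1) mod f = t.
None equal 1, so t has full order 7; f is primitive.

Yes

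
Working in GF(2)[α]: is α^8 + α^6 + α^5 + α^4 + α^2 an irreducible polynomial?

Write m(α) = α^8 + α^6 + α^5 + α^4 + α^2.
Check for roots in GF(2): m(0) = 0 → root; m(1) = 1.
m(0) = 0, so (α) divides m(α); m is reducible.

No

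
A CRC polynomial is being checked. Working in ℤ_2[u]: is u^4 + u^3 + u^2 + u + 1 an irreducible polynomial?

Yes

Write P(u) = u^4 + u^3 + u^2 + u + 1.
Check for roots in ℤ_2: P(0) = 1; P(1) = 1.
No roots, so no linear factors.
Monic irreducibles of degree 2 over GF(2): u^2 + u + 1.
None of them divide P (all give nonzero remainder).
No irreducible factor of degree ≤ 2 exists, so P is irreducible over GF(2).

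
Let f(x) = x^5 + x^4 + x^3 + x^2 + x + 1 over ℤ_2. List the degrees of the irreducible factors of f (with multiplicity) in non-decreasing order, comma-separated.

Roots in ℤ_2: f(0) = 1; f(1) = 0 → root.
Linear factors from roots: (x + 1).
Complete factorization: f(x) = (x + 1)·(x^2 + x + 1)^2.
Factor degrees with multiplicity: 1 + 2 + 2 = 5.

1, 2, 2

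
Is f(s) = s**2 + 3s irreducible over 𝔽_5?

No

Check for roots in 𝔽_5: f(0) = 0 → root; f(1) = 4; f(2) = 0 → root; f(3) = 3; f(4) = 3.
f(0) = 0, so (s) divides f(s); f is reducible.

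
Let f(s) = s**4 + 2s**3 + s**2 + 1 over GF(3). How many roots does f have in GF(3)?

Evaluate at each of the 3 elements of GF(3):
f(0) = 1; f(1) = 2; f(2) = 1.
No element is a root.

0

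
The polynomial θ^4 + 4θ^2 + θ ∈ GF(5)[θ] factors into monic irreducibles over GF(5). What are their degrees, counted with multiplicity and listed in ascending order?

1, 1, 2

Write h(θ) = θ^4 + 4θ^2 + θ.
Roots in GF(5): h(0) = 0 → root; h(1) = 1; h(2) = 4; h(3) = 0 → root; h(4) = 4.
Linear factors from roots: (θ), (θ + 2).
Complete factorization: h(θ) = (θ)·(θ + 2)·(θ^2 + 3θ + 3).
Factor degrees with multiplicity: 1 + 1 + 2 = 4.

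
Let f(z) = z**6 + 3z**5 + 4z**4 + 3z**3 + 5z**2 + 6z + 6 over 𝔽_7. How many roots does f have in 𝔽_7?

Evaluate at each of the 7 elements of 𝔽_7:
f(0) = 6; f(1) = 0 → root; f(2) = 6; f(3) = 0 → root; f(4) = 3; f(5) = 1; f(6) = 4.
Roots: {1, 3}.

2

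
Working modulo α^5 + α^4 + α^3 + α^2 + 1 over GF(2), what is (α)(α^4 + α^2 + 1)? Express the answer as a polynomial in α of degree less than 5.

α^4 + α^2 + α + 1

Multiply in GF(2)[α]: (α)·(α^4 + α^2 + 1) = α^5 + α^3 + α.
Reduce using α^5 ≡ α^4 + α^3 + α^2 + 1 (mod α^5 + α^4 + α^3 + α^2 + 1).
Reduced: α^4 + α^2 + α + 1.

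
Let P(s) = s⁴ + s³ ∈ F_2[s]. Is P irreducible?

No

Check for roots in F_2: P(0) = 0 → root; P(1) = 0 → root.
P(0) = 0, so (s) divides P(s); P is reducible.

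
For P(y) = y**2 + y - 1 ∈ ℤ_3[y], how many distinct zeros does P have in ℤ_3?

0

Evaluate at each of the 3 elements of ℤ_3:
P(0) = 2; P(1) = 1; P(2) = 2.
No element is a root.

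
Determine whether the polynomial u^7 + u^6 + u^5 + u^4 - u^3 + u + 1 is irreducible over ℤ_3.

Write m(u) = u^7 + u^6 + u^5 + u^4 - u^3 + u + 1.
Check for roots in ℤ_3: m(0) = 1; m(1) = 2; m(2) = 1.
No roots, so no linear factors.
Monic irreducibles of degree 2 over GF(3): u^2 + 1, u^2 + u - 1, u^2 - u - 1.
None of them divide m (all give nonzero remainder).
Degree-3 irreducible divisors: test the 8 monic irreducibles of degree 3 over GF(3).
None of them divide m (all give nonzero remainder).
No irreducible factor of degree ≤ 3 exists, so m is irreducible over GF(3).

Yes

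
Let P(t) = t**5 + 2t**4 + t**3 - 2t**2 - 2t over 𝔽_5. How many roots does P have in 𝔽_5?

Evaluate at each of the 5 elements of 𝔽_5:
P(0) = 0 → root; P(1) = 0 → root; P(2) = 0 → root; P(3) = 3; P(4) = 0 → root.
Roots: {0, 1, 2, 4}.

4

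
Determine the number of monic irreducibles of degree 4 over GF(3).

The number of monic irreducibles of degree 4 over GF(3) is (1/4)·Σ_{d∣4} μ(4/d) 3^d.
Divisors of 4: 1, 2, 4; μ(4/d) for each: 0, -1, 1.
Σ = − 3^2 + 3^4 = 72.
N = 72/4 = 18.

18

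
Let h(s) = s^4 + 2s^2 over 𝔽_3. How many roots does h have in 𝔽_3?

Evaluate at each of the 3 elements of 𝔽_3:
h(0) = 0 → root; h(1) = 0 → root; h(2) = 0 → root.
Roots: {0, 1, 2}.

3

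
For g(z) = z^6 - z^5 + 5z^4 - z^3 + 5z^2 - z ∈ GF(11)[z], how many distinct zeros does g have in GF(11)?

Evaluate at each of the 11 elements of GF(11):
g(0) = 0 → root; g(1) = 8; g(2) = 1; g(3) = 4; g(4) = 8; g(5) = 0 → root; g(6) = 9; g(7) = 3; g(8) = 0 → root; g(9) = 8; g(10) = 3.
Roots: {0, 5, 8}.

3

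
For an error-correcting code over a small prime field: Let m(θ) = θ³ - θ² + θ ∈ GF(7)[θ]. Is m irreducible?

No

Check for roots in GF(7): m(0) = 0 → root; m(1) = 1; m(2) = 6; m(3) = 0 → root; m(4) = 3; m(5) = 0 → root; m(6) = 4.
m(0) = 0, so (θ) divides m(θ); m is reducible.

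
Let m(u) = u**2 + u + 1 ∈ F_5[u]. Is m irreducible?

Yes

Check for roots in F_5: m(0) = 1; m(1) = 3; m(2) = 2; m(3) = 3; m(4) = 1.
No roots. A degree-2 polynomial over a field with no linear factor is irreducible.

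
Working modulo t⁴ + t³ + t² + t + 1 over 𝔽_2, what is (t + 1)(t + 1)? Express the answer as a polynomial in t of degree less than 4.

Multiply in 𝔽_2[t]: (t + 1)·(t + 1) = t² + 1.
Reduced: t² + 1.

t^2 + 1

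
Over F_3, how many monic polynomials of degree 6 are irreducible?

x^(3^6) − x is the product of all monic irreducibles of degree dividing 6; Möbius inversion gives N = (1/6) Σ μ(6/d)·3^d.
Divisors of 6: 1, 2, 3, 6; μ(6/d) for each: 1, -1, -1, 1.
Σ = 3^1 − 3^2 − 3^3 + 3^6 = 696.
N = 696/6 = 116.

116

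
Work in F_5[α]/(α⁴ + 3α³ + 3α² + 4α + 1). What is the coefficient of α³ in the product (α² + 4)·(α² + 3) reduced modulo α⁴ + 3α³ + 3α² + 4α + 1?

2

Multiply in F_5[α]: (α² + 4)·(α² + 3) = α⁴ + 2α² + 2.
Reduce using α⁴ ≡ 2α³ + 2α² + α + 4 (mod α⁴ + 3α³ + 3α² + 4α + 1).
Reduced: 2α³ + 4α² + α + 1.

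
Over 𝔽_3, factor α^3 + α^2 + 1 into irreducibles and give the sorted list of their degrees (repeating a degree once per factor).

1, 2

Write f(α) = α^3 + α^2 + 1.
Roots in 𝔽_3: f(0) = 1; f(1) = 0 → root; f(2) = 1.
Linear factors from roots: (α - 1).
Complete factorization: f(α) = (α - 1)·(α^2 - α - 1).
Factor degrees with multiplicity: 1 + 2 = 3.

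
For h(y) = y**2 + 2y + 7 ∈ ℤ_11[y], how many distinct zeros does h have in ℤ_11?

2

Evaluate at each of the 11 elements of ℤ_11:
h(0) = 7; h(1) = 10; h(2) = 4; h(3) = 0 → root; h(4) = 9; h(5) = 9; h(6) = 0 → root; h(7) = 4; h(8) = 10; h(9) = 7; h(10) = 6.
Roots: {3, 6}.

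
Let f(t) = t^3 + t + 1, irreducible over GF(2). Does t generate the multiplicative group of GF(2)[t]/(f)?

|GF(2^3)^×| = 2^3 − 1 = 7. Prime factorization: 7 = 7.
f is primitive ⇔ t has order 7 in GF(2)[t]/(f), i.e. t^(7/q) ≠ 1 for each prime q | 7.
t^(1) mod f = t.
None equal 1, so t has full order 7; f is primitive.

Yes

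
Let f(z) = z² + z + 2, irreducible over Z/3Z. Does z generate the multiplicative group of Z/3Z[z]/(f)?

Yes

|GF(3^2)^×| = 3^2 − 1 = 8. Prime factorization: 8 = 2^3.
f is primitive ⇔ z has order 8 in GF(3)[z]/(f), i.e. z^(8/q) ≠ 1 for each prime q | 8.
z^(4) mod f = 2.
None equal 1, so z has full order 8; f is primitive.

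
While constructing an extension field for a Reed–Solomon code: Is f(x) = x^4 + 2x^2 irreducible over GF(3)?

No

Check for roots in GF(3): f(0) = 0 → root; f(1) = 0 → root; f(2) = 0 → root.
f(0) = 0, so (x) divides f(x); f is reducible.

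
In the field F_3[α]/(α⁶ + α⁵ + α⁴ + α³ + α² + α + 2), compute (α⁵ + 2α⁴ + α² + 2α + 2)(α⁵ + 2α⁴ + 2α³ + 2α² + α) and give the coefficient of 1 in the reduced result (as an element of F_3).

2

Multiply in F_3[α]: (α⁵ + 2α⁴ + α² + 2α + 2)·(α⁵ + 2α⁴ + 2α³ + 2α² + α) = α¹⁰ + α⁹ + α⁷ + α⁵ + α⁴ + 2α.
Reduce using α⁶ ≡ 2α⁵ + 2α⁴ + 2α³ + 2α² + 2α + 1 (mod α⁶ + α⁵ + α⁴ + α³ + α² + α + 2).
Reduced: α⁵ + α³ + 2α² + α + 2.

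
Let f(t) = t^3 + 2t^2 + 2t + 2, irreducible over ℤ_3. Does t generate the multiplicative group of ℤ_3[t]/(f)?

No

|GF(3^3)^×| = 3^3 − 1 = 26. Prime factorization: 26 = 2·13.
f is primitive ⇔ t has order 26 in GF(3)[t]/(f), i.e. t^(26/q) ≠ 1 for each prime q | 26.
t^(13) mod f = 1
t^(2) mod f = t^2.
Since t^(13) = 1, the order of t divides 13 < 26; not primitive.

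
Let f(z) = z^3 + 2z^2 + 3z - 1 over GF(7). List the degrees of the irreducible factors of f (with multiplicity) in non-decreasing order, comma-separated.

1, 1, 1

Linear factors from roots: (z - 2), (z + 2).
Complete factorization: f(z) = (z - 2)·(z + 2)^2.
Factor degrees with multiplicity: 1 + 1 + 1 = 3.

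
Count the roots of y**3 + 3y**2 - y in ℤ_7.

Write g(y) = y**3 + 3y**2 - y.
Evaluate at each of the 7 elements of ℤ_7:
g(0) = 0 → root; g(1) = 3; g(2) = 4; g(3) = 2; g(4) = 3; g(5) = 6; g(6) = 3.
Roots: {0}.

1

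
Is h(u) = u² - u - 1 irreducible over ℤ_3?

Yes

Check for roots in ℤ_3: h(0) = 2; h(1) = 2; h(2) = 1.
No roots. A degree-2 polynomial over a field with no linear factor is irreducible.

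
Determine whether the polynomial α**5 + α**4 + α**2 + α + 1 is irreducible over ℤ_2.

Yes

Write h(α) = α**5 + α**4 + α**2 + α + 1.
Check for roots in ℤ_2: h(0) = 1; h(1) = 1.
No roots, so no linear factors.
Monic irreducibles of degree 2 over GF(2): α**2 + α + 1.
None of them divide h (all give nonzero remainder).
No irreducible factor of degree ≤ 2 exists, so h is irreducible over GF(2).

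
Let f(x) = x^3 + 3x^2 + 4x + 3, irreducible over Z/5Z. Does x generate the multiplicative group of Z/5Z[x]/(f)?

Yes

|GF(5^3)^×| = 5^3 − 1 = 124. Prime factorization: 124 = 2^2·31.
f is primitive ⇔ x has order 124 in GF(5)[x]/(f), i.e. x^(124/q) ≠ 1 for each prime q | 124.
x^(62) mod f = 4.
x^(4) mod f = 4x + 4.
None equal 1, so x has full order 124; f is primitive.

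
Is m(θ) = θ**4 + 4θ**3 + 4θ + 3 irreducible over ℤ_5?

Check for roots in ℤ_5: m(0) = 3; m(1) = 2; m(2) = 4; m(3) = 4; m(4) = 1.
No roots, so no linear factors.
Degree-2 irreducible divisors: test the 10 monic irreducibles of degree 2 over GF(5).
None of them divide m (all give nonzero remainder).
No irreducible factor of degree ≤ 2 exists, so m is irreducible over GF(5).

Yes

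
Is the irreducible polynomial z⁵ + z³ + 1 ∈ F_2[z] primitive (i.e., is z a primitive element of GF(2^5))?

Write f(z) = z⁵ + z³ + 1.
|GF(2^5)^×| = 2^5 − 1 = 31. Prime factorization: 31 = 31.
f is primitive ⇔ z has order 31 in GF(2)[z]/(f), i.e. z^(31/q) ≠ 1 for each prime q | 31.
z^(1) mod f = z.
None equal 1, so z has full order 31; f is primitive.

Yes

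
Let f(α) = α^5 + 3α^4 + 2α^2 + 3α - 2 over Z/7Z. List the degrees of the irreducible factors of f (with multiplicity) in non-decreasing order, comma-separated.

Linear factors from roots: (α - 1), (α - 3), (α + 3).
Complete factorization: f(α) = (α + 3)·(α - 3)·(α - 1)·(α^2 - 3α - 1).
Factor degrees with multiplicity: 1 + 1 + 1 + 2 = 5.

1, 1, 1, 2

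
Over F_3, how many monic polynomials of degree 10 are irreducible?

5880

By the necklace-counting formula, N_3(10) = (1/10) Σ_{d|10} μ(10/d)·3^d.
Divisors of 10: 1, 2, 5, 10; μ(10/d) for each: 1, -1, -1, 1.
Σ = 3^1 − 3^2 − 3^5 + 3^10 = 58800.
N = 58800/10 = 5880.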